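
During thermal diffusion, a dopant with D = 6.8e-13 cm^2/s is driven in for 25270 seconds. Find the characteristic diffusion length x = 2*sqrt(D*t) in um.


Step 1: Compute D*t = 6.8e-13 * 25270 = 1.71836e-08 cm^2
Step 2: sqrt(D*t) = 1.31086e-04 cm
Step 3: x = 2 * 1.31086e-04 cm = 2.62172e-04 cm
Step 4: Convert to um (1 cm = 1e4 um): x = 2.622 um


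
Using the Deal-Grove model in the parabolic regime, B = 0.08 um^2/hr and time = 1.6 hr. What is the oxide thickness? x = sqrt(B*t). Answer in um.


Step 1: Compute B*t = 0.08 * 1.6 = 0.128
Step 2: x = sqrt(0.128)
x = 0.358 um


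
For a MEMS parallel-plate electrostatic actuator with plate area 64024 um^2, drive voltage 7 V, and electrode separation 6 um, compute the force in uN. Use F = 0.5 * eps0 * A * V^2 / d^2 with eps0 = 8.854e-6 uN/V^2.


Step 1: Identify parameters.
eps0 = 8.854e-6 uN/V^2, A = 64024 um^2, V = 7 V, d = 6 um
Step 2: Compute V^2 = 7^2 = 49
Step 3: Compute d^2 = 6^2 = 36
Step 4: F = 0.5 * 8.854e-6 * 64024 * 49 / 36
F = 0.386 uN


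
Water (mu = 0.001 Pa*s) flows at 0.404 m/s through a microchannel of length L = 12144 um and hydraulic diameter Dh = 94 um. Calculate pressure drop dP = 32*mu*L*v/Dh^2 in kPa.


Step 1: Convert to SI: L = 12144e-6 m, Dh = 94e-6 m
Step 2: dP = 32 * 0.001 * 12144e-6 * 0.404 / (94e-6)^2
Step 3: dP = 17767.95 Pa
Step 4: Convert to kPa: dP = 17.77 kPa


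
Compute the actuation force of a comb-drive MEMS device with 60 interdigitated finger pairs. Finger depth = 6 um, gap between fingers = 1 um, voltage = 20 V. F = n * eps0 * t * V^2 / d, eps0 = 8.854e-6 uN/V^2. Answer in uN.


Step 1: Parameters: n=60, eps0=8.854e-6 uN/V^2, t=6 um, V=20 V, d=1 um
Step 2: V^2 = 400
Step 3: F = 60 * 8.854e-6 * 6 * 400 / 1
F = 1.275 uN


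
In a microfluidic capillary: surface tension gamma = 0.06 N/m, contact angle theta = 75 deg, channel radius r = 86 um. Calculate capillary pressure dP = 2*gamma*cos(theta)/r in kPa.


Step 1: cos(75 deg) = 0.2588
Step 2: Convert r to m: r = 86e-6 m
Step 3: dP = 2 * 0.06 * 0.2588 / 86e-6 = 361.1 Pa
Step 4: Convert Pa to kPa (divide by 1000).
dP = 0.36 kPa


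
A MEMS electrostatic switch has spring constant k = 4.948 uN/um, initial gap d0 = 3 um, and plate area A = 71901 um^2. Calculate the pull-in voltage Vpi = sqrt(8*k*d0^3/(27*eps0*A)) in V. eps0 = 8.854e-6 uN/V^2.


Step 1: Compute numerator: 8 * k * d0^3 = 8 * 4.948 * 3^3 = 1068.768
Step 2: Compute denominator: 27 * eps0 * A = 27 * 8.854e-6 * 71901 = 17.188509
Step 3: Vpi = sqrt(1068.768 / 17.188509)
Vpi = 7.89 V


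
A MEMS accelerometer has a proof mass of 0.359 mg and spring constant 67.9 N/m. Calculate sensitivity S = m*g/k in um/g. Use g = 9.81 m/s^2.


Step 1: Convert mass: m = 0.359 mg = 3.59e-07 kg
Step 2: S = m * g / k = 3.59e-07 * 9.81 / 67.9
Step 3: S = 5.19e-08 m/g
Step 4: Convert to um/g: S = 0.052 um/g


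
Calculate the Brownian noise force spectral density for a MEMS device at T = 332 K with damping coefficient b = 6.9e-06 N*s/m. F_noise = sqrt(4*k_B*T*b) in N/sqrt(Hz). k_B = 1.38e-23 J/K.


Step 1: Compute 4 * k_B * T * b
= 4 * 1.38e-23 * 332 * 6.9e-06
= 1.2645e-25 N^2/Hz
Step 2: F_noise = sqrt(1.2645e-25)
F_noise = 3.56e-13 N/sqrt(Hz)


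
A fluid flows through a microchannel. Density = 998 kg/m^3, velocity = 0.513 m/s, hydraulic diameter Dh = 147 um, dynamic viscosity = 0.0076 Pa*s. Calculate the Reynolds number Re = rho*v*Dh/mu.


Step 1: Convert Dh to meters: Dh = 147e-6 m
Step 2: Re = rho * v * Dh / mu
Re = 998 * 0.513 * 147e-6 / 0.0076
Re = 9.903


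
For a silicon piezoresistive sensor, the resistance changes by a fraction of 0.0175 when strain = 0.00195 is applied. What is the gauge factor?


Step 1: Identify values.
dR/R = 0.0175, strain = 0.00195
Step 2: GF = (dR/R) / strain = 0.0175 / 0.00195
GF = 9.0


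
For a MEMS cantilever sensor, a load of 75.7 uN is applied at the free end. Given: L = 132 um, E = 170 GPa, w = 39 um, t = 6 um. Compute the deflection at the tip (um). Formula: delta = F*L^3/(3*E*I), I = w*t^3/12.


Step 1: Calculate the second moment of area.
I = w * t^3 / 12 = 39 * 6^3 / 12 = 702.0 um^4
Step 2: Convert E to consistent units (1 GPa = 1000 uN/um^2).
E = 170 GPa = 170000 uN/um^2
Step 3: Calculate tip deflection.
delta = F * L^3 / (3 * E * I)
delta = 75.7 * 132^3 / (3 * 170000 * 702.0)
delta = 0.4863 um


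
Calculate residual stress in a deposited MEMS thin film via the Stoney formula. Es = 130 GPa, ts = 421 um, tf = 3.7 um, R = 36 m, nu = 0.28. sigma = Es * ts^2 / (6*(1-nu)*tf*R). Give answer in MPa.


Step 1: Compute numerator: Es * ts^2 = 130 * 421^2 = 23041330 (GPa*um^2)
Step 2: Compute denominator (R in um): 6*(1-nu)*tf*R = 6*0.72*3.7*36e6 = 575424000.0 (um^2)
Step 3: sigma (GPa) = 23041330 / 575424000.0 = 4.0042e-02 GPa
Step 4: Convert to MPa (x1000): sigma = 40.0 MPa


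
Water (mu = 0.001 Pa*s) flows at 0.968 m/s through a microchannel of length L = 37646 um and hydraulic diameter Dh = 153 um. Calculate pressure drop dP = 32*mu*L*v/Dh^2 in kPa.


Step 1: Convert to SI: L = 37646e-6 m, Dh = 153e-6 m
Step 2: dP = 32 * 0.001 * 37646e-6 * 0.968 / (153e-6)^2
Step 3: dP = 49815.14 Pa
Step 4: Convert to kPa: dP = 49.82 kPa


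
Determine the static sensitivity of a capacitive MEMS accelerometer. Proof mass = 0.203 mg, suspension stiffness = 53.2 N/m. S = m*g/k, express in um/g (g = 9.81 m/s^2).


Step 1: Convert mass: m = 0.203 mg = 2.03e-07 kg
Step 2: S = m * g / k = 2.03e-07 * 9.81 / 53.2
Step 3: S = 3.74e-08 m/g
Step 4: Convert to um/g: S = 0.037 um/g


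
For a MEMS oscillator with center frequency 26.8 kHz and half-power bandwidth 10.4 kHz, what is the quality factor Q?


Step 1: Q = f0 / bandwidth
Step 2: Q = 26.8 / 10.4
Q = 2.6


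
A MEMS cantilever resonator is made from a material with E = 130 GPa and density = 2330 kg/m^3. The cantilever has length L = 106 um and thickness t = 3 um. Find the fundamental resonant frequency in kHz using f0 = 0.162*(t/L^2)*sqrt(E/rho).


Step 1: Convert units to SI.
t_SI = 3e-6 m, L_SI = 106e-6 m
Step 2: Calculate sqrt(E/rho).
sqrt(130e9 / 2330) = 7469.54 m/s
Step 3: Compute f0.
f0 = 0.162 * 3e-6 / (106e-6)^2 * 7469.54 = 323086.2 Hz = 323.09 kHz


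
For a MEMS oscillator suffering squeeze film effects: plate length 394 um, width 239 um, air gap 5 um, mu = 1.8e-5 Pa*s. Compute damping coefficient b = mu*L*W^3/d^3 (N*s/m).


Step 1: Convert to SI.
L = 394e-6 m, W = 239e-6 m, d = 5e-6 m
Step 2: W^3 = (239e-6)^3 = 1.37e-11 m^3
Step 3: d^3 = (5e-6)^3 = 1.25e-16 m^3
Step 4: b = 1.8e-5 * 394e-6 * 1.37e-11 / 1.25e-16
b = 7.75e-04 N*s/m


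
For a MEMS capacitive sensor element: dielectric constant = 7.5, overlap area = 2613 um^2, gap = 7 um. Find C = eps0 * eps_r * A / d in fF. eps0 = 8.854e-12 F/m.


Step 1: Convert area to m^2: A = 2613e-12 m^2
Step 2: Convert gap to m: d = 7e-6 m
Step 3: C = eps0 * eps_r * A / d
C = 8.854e-12 * 7.5 * 2613e-12 / 7e-6
Step 4: Convert to fF (multiply by 1e15).
C = 24.79 fF


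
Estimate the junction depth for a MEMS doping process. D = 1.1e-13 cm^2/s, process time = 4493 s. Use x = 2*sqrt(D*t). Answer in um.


Step 1: Compute D*t = 1.1e-13 * 4493 = 4.9423e-10 cm^2
Step 2: sqrt(D*t) = 2.2231e-05 cm
Step 3: x = 2 * 2.2231e-05 cm = 4.4462e-05 cm
Step 4: Convert to um (1 cm = 1e4 um): x = 0.445 um


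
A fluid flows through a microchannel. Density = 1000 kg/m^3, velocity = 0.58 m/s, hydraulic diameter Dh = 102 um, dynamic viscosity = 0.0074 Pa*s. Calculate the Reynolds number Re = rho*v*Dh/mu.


Step 1: Convert Dh to meters: Dh = 102e-6 m
Step 2: Re = rho * v * Dh / mu
Re = 1000 * 0.58 * 102e-6 / 0.0074
Re = 7.995


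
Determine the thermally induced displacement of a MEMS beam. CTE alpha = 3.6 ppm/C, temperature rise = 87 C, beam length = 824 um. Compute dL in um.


Step 1: Convert CTE: alpha = 3.6 ppm/C = 3.6e-6 /C
Step 2: dL = 3.6e-6 * 87 * 824
dL = 0.2581 um


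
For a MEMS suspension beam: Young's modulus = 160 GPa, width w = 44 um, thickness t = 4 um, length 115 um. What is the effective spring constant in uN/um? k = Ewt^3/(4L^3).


Step 1: Convert E to consistent units (1 GPa = 1000 uN/um^2).
E = 160 GPa = 160000 uN/um^2
Step 2: Compute t^3 = 4^3 = 64
Step 3: Compute L^3 = 115^3 = 1520875
Step 4: k = 160000 * 44 * 64 / (4 * 1520875)
k = 74.0626 uN/um


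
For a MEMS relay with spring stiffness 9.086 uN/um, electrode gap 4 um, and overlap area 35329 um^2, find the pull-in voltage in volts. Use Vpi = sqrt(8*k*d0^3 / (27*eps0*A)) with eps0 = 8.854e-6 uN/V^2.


Step 1: Compute numerator: 8 * k * d0^3 = 8 * 9.086 * 4^3 = 4652.032
Step 2: Compute denominator: 27 * eps0 * A = 27 * 8.854e-6 * 35329 = 8.44568
Step 3: Vpi = sqrt(4652.032 / 8.44568)
Vpi = 23.47 V


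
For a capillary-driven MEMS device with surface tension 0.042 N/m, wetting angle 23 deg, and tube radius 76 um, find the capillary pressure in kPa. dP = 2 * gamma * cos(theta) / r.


Step 1: cos(23 deg) = 0.9205
Step 2: Convert r to m: r = 76e-6 m
Step 3: dP = 2 * 0.042 * 0.9205 / 76e-6 = 1017.4 Pa
Step 4: Convert Pa to kPa (divide by 1000).
dP = 1.02 kPa


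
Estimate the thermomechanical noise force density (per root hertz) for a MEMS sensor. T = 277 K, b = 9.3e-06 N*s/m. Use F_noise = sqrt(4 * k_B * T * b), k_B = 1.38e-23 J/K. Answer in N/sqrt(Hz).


Step 1: Compute 4 * k_B * T * b
= 4 * 1.38e-23 * 277 * 9.3e-06
= 1.4220e-25 N^2/Hz
Step 2: F_noise = sqrt(1.4220e-25)
F_noise = 3.77e-13 N/sqrt(Hz)


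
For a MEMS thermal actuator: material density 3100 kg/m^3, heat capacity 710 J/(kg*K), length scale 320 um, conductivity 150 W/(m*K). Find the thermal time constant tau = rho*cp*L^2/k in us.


Step 1: Convert L to m: L = 320e-6 m
Step 2: L^2 = (320e-6)^2 = 1.024e-07 m^2
Step 3: tau = 3100 * 710 * 1.024e-07 / 150 = 1.50254933e-03 s
Step 4: Convert to microseconds (multiply by 1e6).
tau = 1502.549 us


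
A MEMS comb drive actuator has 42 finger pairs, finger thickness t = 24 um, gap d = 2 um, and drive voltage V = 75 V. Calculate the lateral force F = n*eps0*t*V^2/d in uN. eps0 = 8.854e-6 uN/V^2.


Step 1: Parameters: n=42, eps0=8.854e-6 uN/V^2, t=24 um, V=75 V, d=2 um
Step 2: V^2 = 5625
Step 3: F = 42 * 8.854e-6 * 24 * 5625 / 2
F = 25.101 uN


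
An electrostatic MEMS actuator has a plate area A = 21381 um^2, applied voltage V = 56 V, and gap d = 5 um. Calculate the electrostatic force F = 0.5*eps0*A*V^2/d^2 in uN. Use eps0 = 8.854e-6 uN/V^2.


Step 1: Identify parameters.
eps0 = 8.854e-6 uN/V^2, A = 21381 um^2, V = 56 V, d = 5 um
Step 2: Compute V^2 = 56^2 = 3136
Step 3: Compute d^2 = 5^2 = 25
Step 4: F = 0.5 * 8.854e-6 * 21381 * 3136 / 25
F = 11.873 uN


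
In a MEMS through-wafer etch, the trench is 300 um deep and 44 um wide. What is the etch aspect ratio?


Step 1: AR = depth / width
Step 2: AR = 300 / 44
AR = 6.8


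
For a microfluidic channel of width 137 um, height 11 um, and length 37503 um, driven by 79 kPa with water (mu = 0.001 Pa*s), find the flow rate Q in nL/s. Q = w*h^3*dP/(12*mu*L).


Step 1: Convert all dimensions to SI (meters).
w = 137e-6 m, h = 11e-6 m, L = 37503e-6 m, dP = 79e3 Pa
Step 2: Q = w * h^3 * dP / (12 * mu * L)
Q = 137e-6 * (11e-6)^3 * 79e3 / (12 * 0.001 * 37503e-6) = 3.200947e-11 m^3/s
Step 3: Convert Q from m^3/s to nL/s (1 m^3 = 1e12 nL, so multiply by 1e12).
Q = 32.009 nL/s


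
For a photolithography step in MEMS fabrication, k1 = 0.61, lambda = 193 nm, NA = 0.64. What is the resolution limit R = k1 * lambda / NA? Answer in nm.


Step 1: Identify values: k1 = 0.61, lambda = 193 nm, NA = 0.64
Step 2: R = k1 * lambda / NA
R = 0.61 * 193 / 0.64
R = 184.0 nm


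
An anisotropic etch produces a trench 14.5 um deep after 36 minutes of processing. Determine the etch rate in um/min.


Step 1: Etch rate = depth / time
Step 2: rate = 14.5 / 36
rate = 0.403 um/min


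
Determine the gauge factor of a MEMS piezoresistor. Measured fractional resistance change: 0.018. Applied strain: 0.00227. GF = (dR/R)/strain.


Step 1: Identify values.
dR/R = 0.018, strain = 0.00227
Step 2: GF = (dR/R) / strain = 0.018 / 0.00227
GF = 7.9


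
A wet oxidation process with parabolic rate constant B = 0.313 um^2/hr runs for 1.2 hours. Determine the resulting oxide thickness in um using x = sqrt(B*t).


Step 1: Compute B*t = 0.313 * 1.2 = 0.3756
Step 2: x = sqrt(0.3756)
x = 0.613 um


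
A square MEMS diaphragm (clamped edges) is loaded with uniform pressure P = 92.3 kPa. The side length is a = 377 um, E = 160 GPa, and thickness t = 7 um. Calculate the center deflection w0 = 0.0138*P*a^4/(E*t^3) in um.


Step 1: Convert pressure to compatible units (E is in GPa, so P in GPa).
P = 92.3 kPa = 92.3e-6 GPa
Step 2: Compute numerator: 0.0138 * P * a^4.
a^4 = 377^4 = 20200652641
numerator = 0.0138 * 92.3e-6 * 20200652641 = 2.57304e+04
Step 3: Compute denominator: E * t^3 = 160 * 7^3 = 54880
Step 4: w0 = numerator / denominator = 2.57304e+04 / 54880 = 0.4688 um


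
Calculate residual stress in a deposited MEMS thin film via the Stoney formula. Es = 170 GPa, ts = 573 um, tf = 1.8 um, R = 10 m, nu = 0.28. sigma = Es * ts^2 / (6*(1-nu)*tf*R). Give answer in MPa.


Step 1: Compute numerator: Es * ts^2 = 170 * 573^2 = 55815930 (GPa*um^2)
Step 2: Compute denominator (R in um): 6*(1-nu)*tf*R = 6*0.72*1.8*10e6 = 77760000.0 (um^2)
Step 3: sigma (GPa) = 55815930 / 77760000.0 = 7.17797e-01 GPa
Step 4: Convert to MPa (x1000): sigma = 717.8 MPa


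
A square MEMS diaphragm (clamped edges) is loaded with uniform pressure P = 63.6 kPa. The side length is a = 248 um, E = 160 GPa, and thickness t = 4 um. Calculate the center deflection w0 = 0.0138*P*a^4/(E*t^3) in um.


Step 1: Convert pressure to compatible units (E is in GPa, so P in GPa).
P = 63.6 kPa = 63.6e-6 GPa
Step 2: Compute numerator: 0.0138 * P * a^4.
a^4 = 248^4 = 3782742016
numerator = 0.0138 * 63.6e-6 * 3782742016 = 3.32004e+03
Step 3: Compute denominator: E * t^3 = 160 * 4^3 = 10240
Step 4: w0 = numerator / denominator = 3.32004e+03 / 10240 = 0.3242 um


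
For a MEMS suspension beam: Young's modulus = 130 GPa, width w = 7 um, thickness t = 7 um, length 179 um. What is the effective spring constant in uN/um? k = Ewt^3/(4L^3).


Step 1: Convert E to consistent units (1 GPa = 1000 uN/um^2).
E = 130 GPa = 130000 uN/um^2
Step 2: Compute t^3 = 7^3 = 343
Step 3: Compute L^3 = 179^3 = 5735339
Step 4: k = 130000 * 7 * 343 / (4 * 5735339)
k = 13.6056 uN/um


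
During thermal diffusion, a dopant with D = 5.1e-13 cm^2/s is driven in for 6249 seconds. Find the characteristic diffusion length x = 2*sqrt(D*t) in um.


Step 1: Compute D*t = 5.1e-13 * 6249 = 3.18699e-09 cm^2
Step 2: sqrt(D*t) = 5.64534e-05 cm
Step 3: x = 2 * 5.64534e-05 cm = 1.129068e-04 cm
Step 4: Convert to um (1 cm = 1e4 um): x = 1.129 um


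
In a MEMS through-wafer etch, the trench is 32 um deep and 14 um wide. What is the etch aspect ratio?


Step 1: AR = depth / width
Step 2: AR = 32 / 14
AR = 2.3


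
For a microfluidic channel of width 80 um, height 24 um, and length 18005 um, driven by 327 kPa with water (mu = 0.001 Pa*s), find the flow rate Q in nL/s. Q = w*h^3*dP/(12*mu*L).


Step 1: Convert all dimensions to SI (meters).
w = 80e-6 m, h = 24e-6 m, L = 18005e-6 m, dP = 327e3 Pa
Step 2: Q = w * h^3 * dP / (12 * mu * L)
Q = 80e-6 * (24e-6)^3 * 327e3 / (12 * 0.001 * 18005e-6) = 1.67377506e-09 m^3/s
Step 3: Convert Q from m^3/s to nL/s (1 m^3 = 1e12 nL, so multiply by 1e12).
Q = 1673.775 nL/s


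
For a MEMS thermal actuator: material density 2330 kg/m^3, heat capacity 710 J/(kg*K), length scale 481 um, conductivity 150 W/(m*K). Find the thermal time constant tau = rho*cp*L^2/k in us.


Step 1: Convert L to m: L = 481e-6 m
Step 2: L^2 = (481e-6)^2 = 2.31361e-07 m^2
Step 3: tau = 2330 * 710 * 2.31361e-07 / 150 = 2.55160335e-03 s
Step 4: Convert to microseconds (multiply by 1e6).
tau = 2551.603 us


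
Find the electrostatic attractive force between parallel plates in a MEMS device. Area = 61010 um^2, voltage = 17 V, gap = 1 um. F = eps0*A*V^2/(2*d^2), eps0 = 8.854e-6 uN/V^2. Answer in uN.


Step 1: Identify parameters.
eps0 = 8.854e-6 uN/V^2, A = 61010 um^2, V = 17 V, d = 1 um
Step 2: Compute V^2 = 17^2 = 289
Step 3: Compute d^2 = 1^2 = 1
Step 4: F = 0.5 * 8.854e-6 * 61010 * 289 / 1
F = 78.056 uN


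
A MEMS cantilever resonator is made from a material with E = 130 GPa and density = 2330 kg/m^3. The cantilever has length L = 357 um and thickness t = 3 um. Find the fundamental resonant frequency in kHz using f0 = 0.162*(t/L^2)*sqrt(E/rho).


Step 1: Convert units to SI.
t_SI = 3e-6 m, L_SI = 357e-6 m
Step 2: Calculate sqrt(E/rho).
sqrt(130e9 / 2330) = 7469.54 m/s
Step 3: Compute f0.
f0 = 0.162 * 3e-6 / (357e-6)^2 * 7469.54 = 28483.5 Hz = 28.48 kHz


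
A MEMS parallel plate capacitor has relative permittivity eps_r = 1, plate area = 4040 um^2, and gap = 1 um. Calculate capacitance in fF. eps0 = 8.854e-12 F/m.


Step 1: Convert area to m^2: A = 4040e-12 m^2
Step 2: Convert gap to m: d = 1e-6 m
Step 3: C = eps0 * eps_r * A / d
C = 8.854e-12 * 1 * 4040e-12 / 1e-6
Step 4: Convert to fF (multiply by 1e15).
C = 35.77 fF


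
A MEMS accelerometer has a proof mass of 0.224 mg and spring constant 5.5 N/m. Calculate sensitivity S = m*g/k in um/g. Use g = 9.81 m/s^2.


Step 1: Convert mass: m = 0.224 mg = 2.24e-07 kg
Step 2: S = m * g / k = 2.24e-07 * 9.81 / 5.5
Step 3: S = 4.00e-07 m/g
Step 4: Convert to um/g: S = 0.4 um/g


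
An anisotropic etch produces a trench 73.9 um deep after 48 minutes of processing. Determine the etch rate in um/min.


Step 1: Etch rate = depth / time
Step 2: rate = 73.9 / 48
rate = 1.54 um/min


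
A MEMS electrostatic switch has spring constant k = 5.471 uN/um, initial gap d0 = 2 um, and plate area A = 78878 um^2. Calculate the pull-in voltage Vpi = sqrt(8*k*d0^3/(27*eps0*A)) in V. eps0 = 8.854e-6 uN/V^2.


Step 1: Compute numerator: 8 * k * d0^3 = 8 * 5.471 * 2^3 = 350.144
Step 2: Compute denominator: 27 * eps0 * A = 27 * 8.854e-6 * 78878 = 18.856417
Step 3: Vpi = sqrt(350.144 / 18.856417)
Vpi = 4.31 V


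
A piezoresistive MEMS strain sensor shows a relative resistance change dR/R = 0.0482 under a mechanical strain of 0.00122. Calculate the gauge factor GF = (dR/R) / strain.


Step 1: Identify values.
dR/R = 0.0482, strain = 0.00122
Step 2: GF = (dR/R) / strain = 0.0482 / 0.00122
GF = 39.5


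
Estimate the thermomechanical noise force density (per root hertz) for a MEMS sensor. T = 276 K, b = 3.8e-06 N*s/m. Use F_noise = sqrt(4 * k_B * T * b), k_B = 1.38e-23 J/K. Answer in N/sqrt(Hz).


Step 1: Compute 4 * k_B * T * b
= 4 * 1.38e-23 * 276 * 3.8e-06
= 5.7894e-26 N^2/Hz
Step 2: F_noise = sqrt(5.7894e-26)
F_noise = 2.41e-13 N/sqrt(Hz)


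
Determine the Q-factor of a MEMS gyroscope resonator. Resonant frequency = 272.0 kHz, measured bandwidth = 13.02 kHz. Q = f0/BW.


Step 1: Q = f0 / bandwidth
Step 2: Q = 272.0 / 13.02
Q = 20.9


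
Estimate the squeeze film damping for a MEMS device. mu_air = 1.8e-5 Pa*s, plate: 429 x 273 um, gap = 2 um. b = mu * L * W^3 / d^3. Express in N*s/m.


Step 1: Convert to SI.
L = 429e-6 m, W = 273e-6 m, d = 2e-6 m
Step 2: W^3 = (273e-6)^3 = 2.03e-11 m^3
Step 3: d^3 = (2e-6)^3 = 8.00e-18 m^3
Step 4: b = 1.8e-5 * 429e-6 * 2.03e-11 / 8.00e-18
b = 1.96e-02 N*s/m


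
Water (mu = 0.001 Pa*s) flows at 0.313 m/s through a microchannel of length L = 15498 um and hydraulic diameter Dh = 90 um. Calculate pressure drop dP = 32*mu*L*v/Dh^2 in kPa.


Step 1: Convert to SI: L = 15498e-6 m, Dh = 90e-6 m
Step 2: dP = 32 * 0.001 * 15498e-6 * 0.313 / (90e-6)^2
Step 3: dP = 19163.95 Pa
Step 4: Convert to kPa: dP = 19.16 kPa


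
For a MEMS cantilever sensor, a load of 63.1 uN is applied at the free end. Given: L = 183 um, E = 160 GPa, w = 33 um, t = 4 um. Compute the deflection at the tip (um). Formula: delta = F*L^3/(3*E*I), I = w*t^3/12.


Step 1: Calculate the second moment of area.
I = w * t^3 / 12 = 33 * 4^3 / 12 = 176.0 um^4
Step 2: Convert E to consistent units (1 GPa = 1000 uN/um^2).
E = 160 GPa = 160000 uN/um^2
Step 3: Calculate tip deflection.
delta = F * L^3 / (3 * E * I)
delta = 63.1 * 183^3 / (3 * 160000 * 176.0)
delta = 4.5775 um


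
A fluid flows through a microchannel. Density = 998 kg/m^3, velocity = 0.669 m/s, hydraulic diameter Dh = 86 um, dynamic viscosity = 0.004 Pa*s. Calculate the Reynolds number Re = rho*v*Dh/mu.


Step 1: Convert Dh to meters: Dh = 86e-6 m
Step 2: Re = rho * v * Dh / mu
Re = 998 * 0.669 * 86e-6 / 0.004
Re = 14.355


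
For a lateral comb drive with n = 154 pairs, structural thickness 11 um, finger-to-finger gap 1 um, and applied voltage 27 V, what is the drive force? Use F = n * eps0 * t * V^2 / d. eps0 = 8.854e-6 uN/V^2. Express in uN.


Step 1: Parameters: n=154, eps0=8.854e-6 uN/V^2, t=11 um, V=27 V, d=1 um
Step 2: V^2 = 729
Step 3: F = 154 * 8.854e-6 * 11 * 729 / 1
F = 10.934 uN


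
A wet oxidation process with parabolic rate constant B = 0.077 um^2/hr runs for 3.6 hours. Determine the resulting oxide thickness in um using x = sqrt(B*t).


Step 1: Compute B*t = 0.077 * 3.6 = 0.2772
Step 2: x = sqrt(0.2772)
x = 0.526 um


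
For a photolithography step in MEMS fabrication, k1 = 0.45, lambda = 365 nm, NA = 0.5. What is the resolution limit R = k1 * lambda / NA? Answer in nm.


Step 1: Identify values: k1 = 0.45, lambda = 365 nm, NA = 0.5
Step 2: R = k1 * lambda / NA
R = 0.45 * 365 / 0.5
R = 328.5 nm


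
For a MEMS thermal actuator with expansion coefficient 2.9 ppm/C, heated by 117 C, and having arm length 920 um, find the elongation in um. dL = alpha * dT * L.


Step 1: Convert CTE: alpha = 2.9 ppm/C = 2.9e-6 /C
Step 2: dL = 2.9e-6 * 117 * 920
dL = 0.3122 um


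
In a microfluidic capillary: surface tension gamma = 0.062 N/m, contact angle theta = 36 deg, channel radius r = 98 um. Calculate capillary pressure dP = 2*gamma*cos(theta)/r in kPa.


Step 1: cos(36 deg) = 0.809
Step 2: Convert r to m: r = 98e-6 m
Step 3: dP = 2 * 0.062 * 0.809 / 98e-6 = 1023.6 Pa
Step 4: Convert Pa to kPa (divide by 1000).
dP = 1.02 kPa


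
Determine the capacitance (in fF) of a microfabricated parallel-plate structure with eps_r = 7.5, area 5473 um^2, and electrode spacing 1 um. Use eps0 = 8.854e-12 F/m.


Step 1: Convert area to m^2: A = 5473e-12 m^2
Step 2: Convert gap to m: d = 1e-6 m
Step 3: C = eps0 * eps_r * A / d
C = 8.854e-12 * 7.5 * 5473e-12 / 1e-6
Step 4: Convert to fF (multiply by 1e15).
C = 363.43 fF


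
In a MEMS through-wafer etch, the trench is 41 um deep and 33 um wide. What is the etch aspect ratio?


Step 1: AR = depth / width
Step 2: AR = 41 / 33
AR = 1.2


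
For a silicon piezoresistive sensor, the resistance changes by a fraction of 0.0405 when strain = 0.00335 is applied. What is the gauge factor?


Step 1: Identify values.
dR/R = 0.0405, strain = 0.00335
Step 2: GF = (dR/R) / strain = 0.0405 / 0.00335
GF = 12.1


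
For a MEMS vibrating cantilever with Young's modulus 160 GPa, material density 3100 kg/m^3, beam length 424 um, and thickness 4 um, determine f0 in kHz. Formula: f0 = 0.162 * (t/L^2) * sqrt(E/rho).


Step 1: Convert units to SI.
t_SI = 4e-6 m, L_SI = 424e-6 m
Step 2: Calculate sqrt(E/rho).
sqrt(160e9 / 3100) = 7184.21 m/s
Step 3: Compute f0.
f0 = 0.162 * 4e-6 / (424e-6)^2 * 7184.21 = 25895.4 Hz = 25.9 kHz


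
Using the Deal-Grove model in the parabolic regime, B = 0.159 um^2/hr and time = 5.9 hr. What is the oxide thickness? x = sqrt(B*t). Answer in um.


Step 1: Compute B*t = 0.159 * 5.9 = 0.9381
Step 2: x = sqrt(0.9381)
x = 0.969 um


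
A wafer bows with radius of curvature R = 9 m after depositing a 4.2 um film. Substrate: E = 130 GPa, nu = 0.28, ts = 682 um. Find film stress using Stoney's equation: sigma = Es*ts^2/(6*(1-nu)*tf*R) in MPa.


Step 1: Compute numerator: Es * ts^2 = 130 * 682^2 = 60466120 (GPa*um^2)
Step 2: Compute denominator (R in um): 6*(1-nu)*tf*R = 6*0.72*4.2*9e6 = 163296000.0 (um^2)
Step 3: sigma (GPa) = 60466120 / 163296000.0 = 3.70285e-01 GPa
Step 4: Convert to MPa (x1000): sigma = 370.3 MPa


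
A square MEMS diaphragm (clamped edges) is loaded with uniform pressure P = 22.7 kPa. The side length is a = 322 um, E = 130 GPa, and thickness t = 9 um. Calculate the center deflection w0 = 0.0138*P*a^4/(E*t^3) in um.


Step 1: Convert pressure to compatible units (E is in GPa, so P in GPa).
P = 22.7 kPa = 22.7e-6 GPa
Step 2: Compute numerator: 0.0138 * P * a^4.
a^4 = 322^4 = 10750371856
numerator = 0.0138 * 22.7e-6 * 10750371856 = 3.3677e+03
Step 3: Compute denominator: E * t^3 = 130 * 9^3 = 94770
Step 4: w0 = numerator / denominator = 3.3677e+03 / 94770 = 0.0355 um


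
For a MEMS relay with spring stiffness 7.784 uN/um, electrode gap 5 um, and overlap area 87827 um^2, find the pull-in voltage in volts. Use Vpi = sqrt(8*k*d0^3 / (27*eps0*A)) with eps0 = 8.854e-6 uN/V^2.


Step 1: Compute numerator: 8 * k * d0^3 = 8 * 7.784 * 5^3 = 7784.0
Step 2: Compute denominator: 27 * eps0 * A = 27 * 8.854e-6 * 87827 = 20.995747
Step 3: Vpi = sqrt(7784.0 / 20.995747)
Vpi = 19.25 V


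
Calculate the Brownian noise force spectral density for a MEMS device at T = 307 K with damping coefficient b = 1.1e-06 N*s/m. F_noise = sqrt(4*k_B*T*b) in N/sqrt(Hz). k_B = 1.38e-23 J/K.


Step 1: Compute 4 * k_B * T * b
= 4 * 1.38e-23 * 307 * 1.1e-06
= 1.8641e-26 N^2/Hz
Step 2: F_noise = sqrt(1.8641e-26)
F_noise = 1.37e-13 N/sqrt(Hz)


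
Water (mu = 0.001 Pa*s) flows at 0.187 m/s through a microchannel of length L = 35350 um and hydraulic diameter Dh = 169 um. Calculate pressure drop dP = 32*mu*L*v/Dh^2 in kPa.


Step 1: Convert to SI: L = 35350e-6 m, Dh = 169e-6 m
Step 2: dP = 32 * 0.001 * 35350e-6 * 0.187 / (169e-6)^2
Step 3: dP = 7406.41 Pa
Step 4: Convert to kPa: dP = 7.41 kPa


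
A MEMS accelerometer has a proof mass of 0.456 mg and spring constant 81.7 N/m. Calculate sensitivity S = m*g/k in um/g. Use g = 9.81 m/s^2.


Step 1: Convert mass: m = 0.456 mg = 4.56e-07 kg
Step 2: S = m * g / k = 4.56e-07 * 9.81 / 81.7
Step 3: S = 5.48e-08 m/g
Step 4: Convert to um/g: S = 0.055 um/g


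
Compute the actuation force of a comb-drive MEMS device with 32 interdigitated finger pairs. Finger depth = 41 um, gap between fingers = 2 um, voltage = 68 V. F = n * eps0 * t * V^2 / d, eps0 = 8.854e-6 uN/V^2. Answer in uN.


Step 1: Parameters: n=32, eps0=8.854e-6 uN/V^2, t=41 um, V=68 V, d=2 um
Step 2: V^2 = 4624
Step 3: F = 32 * 8.854e-6 * 41 * 4624 / 2
F = 26.857 uN


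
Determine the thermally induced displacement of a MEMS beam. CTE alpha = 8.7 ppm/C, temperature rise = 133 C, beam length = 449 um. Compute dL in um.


Step 1: Convert CTE: alpha = 8.7 ppm/C = 8.7e-6 /C
Step 2: dL = 8.7e-6 * 133 * 449
dL = 0.5195 um


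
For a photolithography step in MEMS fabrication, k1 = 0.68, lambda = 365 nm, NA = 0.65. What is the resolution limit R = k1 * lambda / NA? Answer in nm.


Step 1: Identify values: k1 = 0.68, lambda = 365 nm, NA = 0.65
Step 2: R = k1 * lambda / NA
R = 0.68 * 365 / 0.65
R = 381.8 nm


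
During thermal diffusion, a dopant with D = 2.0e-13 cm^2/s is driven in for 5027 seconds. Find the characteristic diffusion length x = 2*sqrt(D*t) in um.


Step 1: Compute D*t = 2.0e-13 * 5027 = 1.0054e-09 cm^2
Step 2: sqrt(D*t) = 3.1708e-05 cm
Step 3: x = 2 * 3.1708e-05 cm = 6.3416e-05 cm
Step 4: Convert to um (1 cm = 1e4 um): x = 0.634 um


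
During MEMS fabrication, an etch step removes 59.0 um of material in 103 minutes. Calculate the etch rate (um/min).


Step 1: Etch rate = depth / time
Step 2: rate = 59.0 / 103
rate = 0.573 um/min


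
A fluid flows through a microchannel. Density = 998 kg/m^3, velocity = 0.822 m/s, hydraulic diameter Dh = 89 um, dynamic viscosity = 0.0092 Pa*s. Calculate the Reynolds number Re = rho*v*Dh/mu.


Step 1: Convert Dh to meters: Dh = 89e-6 m
Step 2: Re = rho * v * Dh / mu
Re = 998 * 0.822 * 89e-6 / 0.0092
Re = 7.936


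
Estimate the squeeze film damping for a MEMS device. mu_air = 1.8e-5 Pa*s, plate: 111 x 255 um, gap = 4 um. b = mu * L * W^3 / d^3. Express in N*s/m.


Step 1: Convert to SI.
L = 111e-6 m, W = 255e-6 m, d = 4e-6 m
Step 2: W^3 = (255e-6)^3 = 1.66e-11 m^3
Step 3: d^3 = (4e-6)^3 = 6.40e-17 m^3
Step 4: b = 1.8e-5 * 111e-6 * 1.66e-11 / 6.40e-17
b = 5.18e-04 N*s/m


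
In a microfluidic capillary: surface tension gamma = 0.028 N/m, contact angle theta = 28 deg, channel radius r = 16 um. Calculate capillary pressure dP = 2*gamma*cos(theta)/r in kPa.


Step 1: cos(28 deg) = 0.8829
Step 2: Convert r to m: r = 16e-6 m
Step 3: dP = 2 * 0.028 * 0.8829 / 16e-6 = 3090.2 Pa
Step 4: Convert Pa to kPa (divide by 1000).
dP = 3.09 kPa


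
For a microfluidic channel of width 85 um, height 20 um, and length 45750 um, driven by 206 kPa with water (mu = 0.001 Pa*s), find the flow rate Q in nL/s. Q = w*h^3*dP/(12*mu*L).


Step 1: Convert all dimensions to SI (meters).
w = 85e-6 m, h = 20e-6 m, L = 45750e-6 m, dP = 206e3 Pa
Step 2: Q = w * h^3 * dP / (12 * mu * L)
Q = 85e-6 * (20e-6)^3 * 206e3 / (12 * 0.001 * 45750e-6) = 2.5515483e-10 m^3/s
Step 3: Convert Q from m^3/s to nL/s (1 m^3 = 1e12 nL, so multiply by 1e12).
Q = 255.155 nL/s


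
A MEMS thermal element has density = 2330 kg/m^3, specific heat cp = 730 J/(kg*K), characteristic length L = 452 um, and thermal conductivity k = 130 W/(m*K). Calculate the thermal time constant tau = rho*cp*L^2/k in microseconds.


Step 1: Convert L to m: L = 452e-6 m
Step 2: L^2 = (452e-6)^2 = 2.04304e-07 m^2
Step 3: tau = 2330 * 730 * 2.04304e-07 / 130 = 2.6730821e-03 s
Step 4: Convert to microseconds (multiply by 1e6).
tau = 2673.082 us


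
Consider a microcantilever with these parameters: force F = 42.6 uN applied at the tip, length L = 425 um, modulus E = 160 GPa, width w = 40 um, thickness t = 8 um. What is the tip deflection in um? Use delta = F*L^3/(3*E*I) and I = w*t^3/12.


Step 1: Calculate the second moment of area.
I = w * t^3 / 12 = 40 * 8^3 / 12 = 1706.6667 um^4
Step 2: Convert E to consistent units (1 GPa = 1000 uN/um^2).
E = 160 GPa = 160000 uN/um^2
Step 3: Calculate tip deflection.
delta = F * L^3 / (3 * E * I)
delta = 42.6 * 425^3 / (3 * 160000 * 1706.6667)
delta = 3.992 um


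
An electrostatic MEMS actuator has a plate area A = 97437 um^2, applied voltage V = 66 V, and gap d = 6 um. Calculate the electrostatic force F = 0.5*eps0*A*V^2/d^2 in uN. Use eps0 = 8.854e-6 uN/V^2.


Step 1: Identify parameters.
eps0 = 8.854e-6 uN/V^2, A = 97437 um^2, V = 66 V, d = 6 um
Step 2: Compute V^2 = 66^2 = 4356
Step 3: Compute d^2 = 6^2 = 36
Step 4: F = 0.5 * 8.854e-6 * 97437 * 4356 / 36
F = 52.194 uN


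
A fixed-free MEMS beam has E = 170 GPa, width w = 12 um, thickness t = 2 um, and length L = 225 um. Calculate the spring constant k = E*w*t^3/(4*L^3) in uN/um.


Step 1: Convert E to consistent units (1 GPa = 1000 uN/um^2).
E = 170 GPa = 170000 uN/um^2
Step 2: Compute t^3 = 2^3 = 8
Step 3: Compute L^3 = 225^3 = 11390625
Step 4: k = 170000 * 12 * 8 / (4 * 11390625)
k = 0.3582 uN/um


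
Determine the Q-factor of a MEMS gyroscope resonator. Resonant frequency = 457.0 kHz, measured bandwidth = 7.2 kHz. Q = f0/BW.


Step 1: Q = f0 / bandwidth
Step 2: Q = 457.0 / 7.2
Q = 63.5


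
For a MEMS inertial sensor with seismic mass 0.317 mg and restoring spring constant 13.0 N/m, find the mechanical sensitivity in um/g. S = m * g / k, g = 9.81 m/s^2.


Step 1: Convert mass: m = 0.317 mg = 3.17e-07 kg
Step 2: S = m * g / k = 3.17e-07 * 9.81 / 13.0
Step 3: S = 2.39e-07 m/g
Step 4: Convert to um/g: S = 0.239 um/g


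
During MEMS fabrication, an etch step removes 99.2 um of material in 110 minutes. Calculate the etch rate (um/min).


Step 1: Etch rate = depth / time
Step 2: rate = 99.2 / 110
rate = 0.902 um/min


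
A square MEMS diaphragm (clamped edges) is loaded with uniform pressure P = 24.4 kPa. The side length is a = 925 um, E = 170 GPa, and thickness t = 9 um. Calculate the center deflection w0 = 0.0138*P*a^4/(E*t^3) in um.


Step 1: Convert pressure to compatible units (E is in GPa, so P in GPa).
P = 24.4 kPa = 24.4e-6 GPa
Step 2: Compute numerator: 0.0138 * P * a^4.
a^4 = 925^4 = 732094140625
numerator = 0.0138 * 24.4e-6 * 732094140625 = 2.465107e+05
Step 3: Compute denominator: E * t^3 = 170 * 9^3 = 123930
Step 4: w0 = numerator / denominator = 2.465107e+05 / 123930 = 1.9891 um


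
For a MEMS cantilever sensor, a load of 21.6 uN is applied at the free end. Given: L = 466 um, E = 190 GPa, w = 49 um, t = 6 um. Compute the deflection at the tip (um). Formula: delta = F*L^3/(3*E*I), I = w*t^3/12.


Step 1: Calculate the second moment of area.
I = w * t^3 / 12 = 49 * 6^3 / 12 = 882.0 um^4
Step 2: Convert E to consistent units (1 GPa = 1000 uN/um^2).
E = 190 GPa = 190000 uN/um^2
Step 3: Calculate tip deflection.
delta = F * L^3 / (3 * E * I)
delta = 21.6 * 466^3 / (3 * 190000 * 882.0)
delta = 4.3478 um


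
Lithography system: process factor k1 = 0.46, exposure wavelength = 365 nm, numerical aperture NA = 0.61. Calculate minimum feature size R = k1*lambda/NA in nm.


Step 1: Identify values: k1 = 0.46, lambda = 365 nm, NA = 0.61
Step 2: R = k1 * lambda / NA
R = 0.46 * 365 / 0.61
R = 275.2 nm


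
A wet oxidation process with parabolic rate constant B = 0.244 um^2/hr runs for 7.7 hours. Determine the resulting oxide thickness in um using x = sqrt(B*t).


Step 1: Compute B*t = 0.244 * 7.7 = 1.8788
Step 2: x = sqrt(1.8788)
x = 1.371 um


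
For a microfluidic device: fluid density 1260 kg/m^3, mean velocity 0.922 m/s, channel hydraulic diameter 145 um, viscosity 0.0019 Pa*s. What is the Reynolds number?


Step 1: Convert Dh to meters: Dh = 145e-6 m
Step 2: Re = rho * v * Dh / mu
Re = 1260 * 0.922 * 145e-6 / 0.0019
Re = 88.658


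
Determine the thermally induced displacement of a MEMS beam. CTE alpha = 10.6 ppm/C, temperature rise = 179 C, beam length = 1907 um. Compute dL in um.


Step 1: Convert CTE: alpha = 10.6 ppm/C = 10.6e-6 /C
Step 2: dL = 10.6e-6 * 179 * 1907
dL = 3.6183 um


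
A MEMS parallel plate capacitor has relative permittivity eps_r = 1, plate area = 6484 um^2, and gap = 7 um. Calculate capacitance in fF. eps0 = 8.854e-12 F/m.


Step 1: Convert area to m^2: A = 6484e-12 m^2
Step 2: Convert gap to m: d = 7e-6 m
Step 3: C = eps0 * eps_r * A / d
C = 8.854e-12 * 1 * 6484e-12 / 7e-6
Step 4: Convert to fF (multiply by 1e15).
C = 8.2 fF


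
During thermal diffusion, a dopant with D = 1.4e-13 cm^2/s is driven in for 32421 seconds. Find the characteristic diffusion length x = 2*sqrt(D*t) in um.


Step 1: Compute D*t = 1.4e-13 * 32421 = 4.53894e-09 cm^2
Step 2: sqrt(D*t) = 6.73717e-05 cm
Step 3: x = 2 * 6.73717e-05 cm = 1.347434e-04 cm
Step 4: Convert to um (1 cm = 1e4 um): x = 1.347 um


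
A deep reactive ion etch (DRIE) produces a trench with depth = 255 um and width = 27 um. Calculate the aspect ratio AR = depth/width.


Step 1: AR = depth / width
Step 2: AR = 255 / 27
AR = 9.4


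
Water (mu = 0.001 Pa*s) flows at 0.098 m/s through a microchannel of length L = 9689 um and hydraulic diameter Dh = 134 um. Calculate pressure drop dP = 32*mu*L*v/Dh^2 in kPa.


Step 1: Convert to SI: L = 9689e-6 m, Dh = 134e-6 m
Step 2: dP = 32 * 0.001 * 9689e-6 * 0.098 / (134e-6)^2
Step 3: dP = 1692.18 Pa
Step 4: Convert to kPa: dP = 1.69 kPa


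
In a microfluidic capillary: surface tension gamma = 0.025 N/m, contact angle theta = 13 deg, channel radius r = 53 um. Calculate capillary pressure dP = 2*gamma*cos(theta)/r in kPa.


Step 1: cos(13 deg) = 0.9744
Step 2: Convert r to m: r = 53e-6 m
Step 3: dP = 2 * 0.025 * 0.9744 / 53e-6 = 919.2 Pa
Step 4: Convert Pa to kPa (divide by 1000).
dP = 0.92 kPa


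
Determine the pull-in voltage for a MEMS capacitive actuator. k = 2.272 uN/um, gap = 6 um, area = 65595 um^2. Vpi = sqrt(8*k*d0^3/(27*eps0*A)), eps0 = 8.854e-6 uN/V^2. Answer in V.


Step 1: Compute numerator: 8 * k * d0^3 = 8 * 2.272 * 6^3 = 3926.016
Step 2: Compute denominator: 27 * eps0 * A = 27 * 8.854e-6 * 65595 = 15.68101
Step 3: Vpi = sqrt(3926.016 / 15.68101)
Vpi = 15.82 V


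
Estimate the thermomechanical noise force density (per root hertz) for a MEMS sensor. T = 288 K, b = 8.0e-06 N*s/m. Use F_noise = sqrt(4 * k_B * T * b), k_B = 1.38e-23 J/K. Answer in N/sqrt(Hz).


Step 1: Compute 4 * k_B * T * b
= 4 * 1.38e-23 * 288 * 8.0e-06
= 1.2718e-25 N^2/Hz
Step 2: F_noise = sqrt(1.2718e-25)
F_noise = 3.57e-13 N/sqrt(Hz)


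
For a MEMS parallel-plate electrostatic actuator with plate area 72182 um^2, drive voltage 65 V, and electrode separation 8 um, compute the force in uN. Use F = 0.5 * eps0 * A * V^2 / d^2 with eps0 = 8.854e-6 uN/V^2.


Step 1: Identify parameters.
eps0 = 8.854e-6 uN/V^2, A = 72182 um^2, V = 65 V, d = 8 um
Step 2: Compute V^2 = 65^2 = 4225
Step 3: Compute d^2 = 8^2 = 64
Step 4: F = 0.5 * 8.854e-6 * 72182 * 4225 / 64
F = 21.095 uN


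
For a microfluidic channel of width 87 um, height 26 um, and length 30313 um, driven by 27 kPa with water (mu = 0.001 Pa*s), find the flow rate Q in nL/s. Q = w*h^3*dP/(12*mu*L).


Step 1: Convert all dimensions to SI (meters).
w = 87e-6 m, h = 26e-6 m, L = 30313e-6 m, dP = 27e3 Pa
Step 2: Q = w * h^3 * dP / (12 * mu * L)
Q = 87e-6 * (26e-6)^3 * 27e3 / (12 * 0.001 * 30313e-6) = 1.1349922e-10 m^3/s
Step 3: Convert Q from m^3/s to nL/s (1 m^3 = 1e12 nL, so multiply by 1e12).
Q = 113.499 nL/s


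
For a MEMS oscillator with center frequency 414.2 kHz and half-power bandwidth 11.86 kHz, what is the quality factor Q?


Step 1: Q = f0 / bandwidth
Step 2: Q = 414.2 / 11.86
Q = 34.9


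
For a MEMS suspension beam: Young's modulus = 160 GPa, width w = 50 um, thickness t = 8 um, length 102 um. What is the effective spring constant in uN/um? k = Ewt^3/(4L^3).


Step 1: Convert E to consistent units (1 GPa = 1000 uN/um^2).
E = 160 GPa = 160000 uN/um^2
Step 2: Compute t^3 = 8^3 = 512
Step 3: Compute L^3 = 102^3 = 1061208
Step 4: k = 160000 * 50 * 512 / (4 * 1061208)
k = 964.9381 uN/um


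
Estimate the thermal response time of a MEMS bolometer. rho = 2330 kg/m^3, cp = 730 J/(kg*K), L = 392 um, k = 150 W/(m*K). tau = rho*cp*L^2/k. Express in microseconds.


Step 1: Convert L to m: L = 392e-6 m
Step 2: L^2 = (392e-6)^2 = 1.53664e-07 m^2
Step 3: tau = 2330 * 730 * 1.53664e-07 / 150 = 1.74244732e-03 s
Step 4: Convert to microseconds (multiply by 1e6).
tau = 1742.447 us


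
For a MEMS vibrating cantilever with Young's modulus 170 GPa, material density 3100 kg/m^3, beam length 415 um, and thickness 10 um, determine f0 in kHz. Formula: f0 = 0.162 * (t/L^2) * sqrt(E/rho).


Step 1: Convert units to SI.
t_SI = 10e-6 m, L_SI = 415e-6 m
Step 2: Calculate sqrt(E/rho).
sqrt(170e9 / 3100) = 7405.32 m/s
Step 3: Compute f0.
f0 = 0.162 * 10e-6 / (415e-6)^2 * 7405.32 = 69656.7 Hz = 69.66 kHz


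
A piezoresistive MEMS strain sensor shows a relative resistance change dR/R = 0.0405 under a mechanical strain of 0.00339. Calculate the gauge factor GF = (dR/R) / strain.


Step 1: Identify values.
dR/R = 0.0405, strain = 0.00339
Step 2: GF = (dR/R) / strain = 0.0405 / 0.00339
GF = 11.9


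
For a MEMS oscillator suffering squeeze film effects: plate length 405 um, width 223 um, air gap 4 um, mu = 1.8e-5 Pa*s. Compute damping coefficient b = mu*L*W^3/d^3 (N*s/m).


Step 1: Convert to SI.
L = 405e-6 m, W = 223e-6 m, d = 4e-6 m
Step 2: W^3 = (223e-6)^3 = 1.11e-11 m^3
Step 3: d^3 = (4e-6)^3 = 6.40e-17 m^3
Step 4: b = 1.8e-5 * 405e-6 * 1.11e-11 / 6.40e-17
b = 1.26e-03 N*s/m


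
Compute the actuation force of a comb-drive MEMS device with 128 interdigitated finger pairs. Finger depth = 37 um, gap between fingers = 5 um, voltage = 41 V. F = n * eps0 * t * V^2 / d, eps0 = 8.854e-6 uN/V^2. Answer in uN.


Step 1: Parameters: n=128, eps0=8.854e-6 uN/V^2, t=37 um, V=41 V, d=5 um
Step 2: V^2 = 1681
Step 3: F = 128 * 8.854e-6 * 37 * 1681 / 5
F = 14.098 uN


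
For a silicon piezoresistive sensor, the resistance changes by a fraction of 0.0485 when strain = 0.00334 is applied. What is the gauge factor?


Step 1: Identify values.
dR/R = 0.0485, strain = 0.00334
Step 2: GF = (dR/R) / strain = 0.0485 / 0.00334
GF = 14.5
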